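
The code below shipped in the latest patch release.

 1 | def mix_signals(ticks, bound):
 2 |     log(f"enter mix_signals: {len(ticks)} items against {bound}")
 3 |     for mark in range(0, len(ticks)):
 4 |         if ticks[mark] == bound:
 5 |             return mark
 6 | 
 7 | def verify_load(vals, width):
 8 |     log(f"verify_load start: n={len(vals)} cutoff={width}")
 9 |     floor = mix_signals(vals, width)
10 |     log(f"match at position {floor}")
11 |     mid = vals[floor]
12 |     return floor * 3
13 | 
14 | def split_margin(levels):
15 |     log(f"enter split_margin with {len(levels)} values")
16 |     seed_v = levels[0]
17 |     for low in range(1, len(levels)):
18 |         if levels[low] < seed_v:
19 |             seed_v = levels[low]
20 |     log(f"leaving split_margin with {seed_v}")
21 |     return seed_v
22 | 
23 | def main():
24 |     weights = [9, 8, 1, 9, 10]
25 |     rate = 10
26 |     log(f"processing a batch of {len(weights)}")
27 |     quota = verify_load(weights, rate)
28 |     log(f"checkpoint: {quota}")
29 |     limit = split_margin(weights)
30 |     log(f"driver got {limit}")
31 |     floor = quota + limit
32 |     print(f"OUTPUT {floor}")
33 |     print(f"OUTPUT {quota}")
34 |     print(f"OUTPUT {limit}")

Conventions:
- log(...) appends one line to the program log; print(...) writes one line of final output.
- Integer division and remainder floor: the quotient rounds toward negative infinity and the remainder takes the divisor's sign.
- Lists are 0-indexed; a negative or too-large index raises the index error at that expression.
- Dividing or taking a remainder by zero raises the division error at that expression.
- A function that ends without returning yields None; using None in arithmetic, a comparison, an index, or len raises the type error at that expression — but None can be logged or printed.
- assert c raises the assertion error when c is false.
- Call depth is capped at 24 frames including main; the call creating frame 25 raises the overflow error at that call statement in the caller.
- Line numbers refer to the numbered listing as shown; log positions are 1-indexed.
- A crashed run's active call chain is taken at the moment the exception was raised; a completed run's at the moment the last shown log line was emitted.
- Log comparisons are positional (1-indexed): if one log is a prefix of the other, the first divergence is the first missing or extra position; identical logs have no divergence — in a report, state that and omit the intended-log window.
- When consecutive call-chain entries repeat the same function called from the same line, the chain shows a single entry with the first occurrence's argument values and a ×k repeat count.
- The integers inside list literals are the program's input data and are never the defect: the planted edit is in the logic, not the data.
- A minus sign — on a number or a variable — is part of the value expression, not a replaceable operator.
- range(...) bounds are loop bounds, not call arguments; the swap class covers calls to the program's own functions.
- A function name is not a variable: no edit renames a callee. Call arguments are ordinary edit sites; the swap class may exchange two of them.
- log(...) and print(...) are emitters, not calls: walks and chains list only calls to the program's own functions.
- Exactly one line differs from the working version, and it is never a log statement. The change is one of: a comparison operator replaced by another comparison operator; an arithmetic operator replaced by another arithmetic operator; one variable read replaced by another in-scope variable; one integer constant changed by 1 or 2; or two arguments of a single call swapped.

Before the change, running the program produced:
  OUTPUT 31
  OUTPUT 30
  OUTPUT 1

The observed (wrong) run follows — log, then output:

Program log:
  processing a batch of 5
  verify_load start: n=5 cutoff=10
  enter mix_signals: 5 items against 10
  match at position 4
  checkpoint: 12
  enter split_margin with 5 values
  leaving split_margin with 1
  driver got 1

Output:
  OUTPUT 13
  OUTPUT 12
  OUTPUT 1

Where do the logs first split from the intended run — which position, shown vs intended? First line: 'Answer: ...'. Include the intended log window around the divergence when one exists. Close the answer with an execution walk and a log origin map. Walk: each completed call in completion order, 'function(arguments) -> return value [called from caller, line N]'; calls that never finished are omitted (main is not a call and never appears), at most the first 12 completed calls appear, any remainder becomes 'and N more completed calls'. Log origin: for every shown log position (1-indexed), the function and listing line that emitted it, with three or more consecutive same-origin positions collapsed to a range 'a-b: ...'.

Answer: position 5 — shown 'checkpoint: 12', intended 'checkpoint: 30'.
Intended log window:
  3: enter mix_signals: 5 items against 10
  4: match at position 4
  5: checkpoint: 30
  6: enter split_margin with 5 values
Execution walk:
  mix_signals([9, 8, 1, 9, 10], 10) -> 4  [called from verify_load, line 9]
  verify_load([9, 8, 1, 9, 10], 10) -> 12  [called from main, line 27]
  split_margin([9, 8, 1, 9, 10]) -> 1  [called from main, line 29]
Log line origins:
  1: logged in main at line 26
  2: logged in verify_load at line 8
  3: logged in mix_signals at line 2
  4: logged in verify_load at line 10
  5: logged in main at line 28
  6: logged in split_margin at line 15
  7: logged in split_margin at line 20
  8: logged in main at line 30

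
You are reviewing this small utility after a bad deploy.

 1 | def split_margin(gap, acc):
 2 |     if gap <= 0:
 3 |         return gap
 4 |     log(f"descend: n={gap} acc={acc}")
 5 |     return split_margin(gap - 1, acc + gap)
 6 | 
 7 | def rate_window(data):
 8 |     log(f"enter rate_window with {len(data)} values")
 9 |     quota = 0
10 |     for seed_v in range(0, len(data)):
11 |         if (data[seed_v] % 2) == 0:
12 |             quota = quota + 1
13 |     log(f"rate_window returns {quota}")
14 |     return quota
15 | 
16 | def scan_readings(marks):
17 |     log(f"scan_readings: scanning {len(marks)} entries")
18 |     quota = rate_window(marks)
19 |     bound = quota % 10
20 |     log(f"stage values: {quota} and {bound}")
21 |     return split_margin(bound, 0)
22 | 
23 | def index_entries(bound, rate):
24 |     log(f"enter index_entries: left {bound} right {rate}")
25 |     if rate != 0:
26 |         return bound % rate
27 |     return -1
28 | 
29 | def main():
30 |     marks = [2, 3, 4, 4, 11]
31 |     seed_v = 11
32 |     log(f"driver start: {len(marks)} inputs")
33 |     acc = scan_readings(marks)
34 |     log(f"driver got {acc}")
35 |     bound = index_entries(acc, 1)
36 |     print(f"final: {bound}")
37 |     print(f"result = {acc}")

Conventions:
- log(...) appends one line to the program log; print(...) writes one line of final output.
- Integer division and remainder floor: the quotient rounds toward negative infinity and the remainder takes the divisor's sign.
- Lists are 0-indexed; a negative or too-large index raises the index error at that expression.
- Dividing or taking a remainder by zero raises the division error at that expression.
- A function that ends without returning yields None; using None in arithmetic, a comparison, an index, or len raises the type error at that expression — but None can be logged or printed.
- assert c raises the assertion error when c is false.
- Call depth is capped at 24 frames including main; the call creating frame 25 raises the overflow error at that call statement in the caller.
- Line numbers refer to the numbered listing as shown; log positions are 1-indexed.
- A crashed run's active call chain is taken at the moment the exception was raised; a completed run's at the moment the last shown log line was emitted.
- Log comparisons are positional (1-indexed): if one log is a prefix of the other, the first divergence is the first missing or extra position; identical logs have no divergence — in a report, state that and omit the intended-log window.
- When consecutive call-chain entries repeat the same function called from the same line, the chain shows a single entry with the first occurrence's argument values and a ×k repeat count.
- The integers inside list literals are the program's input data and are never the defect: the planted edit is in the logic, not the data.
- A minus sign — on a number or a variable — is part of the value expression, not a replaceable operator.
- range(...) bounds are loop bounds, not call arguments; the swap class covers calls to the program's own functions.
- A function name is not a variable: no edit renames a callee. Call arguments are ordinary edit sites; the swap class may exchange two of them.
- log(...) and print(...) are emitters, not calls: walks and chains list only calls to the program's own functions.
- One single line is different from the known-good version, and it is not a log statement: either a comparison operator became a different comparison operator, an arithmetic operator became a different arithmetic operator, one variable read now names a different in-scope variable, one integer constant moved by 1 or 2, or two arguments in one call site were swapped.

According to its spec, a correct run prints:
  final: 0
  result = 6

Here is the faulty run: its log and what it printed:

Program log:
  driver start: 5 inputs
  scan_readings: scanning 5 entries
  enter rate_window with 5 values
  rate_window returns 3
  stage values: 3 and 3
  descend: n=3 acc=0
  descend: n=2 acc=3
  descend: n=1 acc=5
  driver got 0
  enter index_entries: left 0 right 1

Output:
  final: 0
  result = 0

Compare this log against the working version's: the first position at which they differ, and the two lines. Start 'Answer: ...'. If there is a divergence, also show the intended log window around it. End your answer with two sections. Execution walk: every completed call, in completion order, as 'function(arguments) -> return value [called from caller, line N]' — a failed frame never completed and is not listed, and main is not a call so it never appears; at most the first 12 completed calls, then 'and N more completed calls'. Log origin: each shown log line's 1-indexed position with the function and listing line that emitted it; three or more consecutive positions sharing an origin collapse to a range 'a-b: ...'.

Answer: at position 9 the run shows 'driver got 0' where the working version logs 'driver got 6'.
Intended log window:
  7: descend: n=2 acc=3
  8: descend: n=1 acc=5
  9: driver got 6
  10: enter index_entries: left 6 right 1
Execution walk:
  rate_window([2, 3, 4, 4, 11]) -> 3  [called from scan_readings, line 18]
  split_margin(0, 6) -> 0  [called from split_margin, line 5]
  split_margin(1, 5) -> 0  [called from split_margin, line 5]
  split_margin(2, 3) -> 0  [called from split_margin, line 5]
  split_margin(3, 0) -> 0  [called from scan_readings, line 21]
  scan_readings([2, 3, 4, 4, 11]) -> 0  [called from main, line 33]
  index_entries(0, 1) -> 0  [called from main, line 35]
Log line origins:
  1: emitted by main (line 32)
  2: emitted by scan_readings (line 17)
  3: emitted by rate_window (line 8)
  4: emitted by rate_window (line 13)
  5: emitted by scan_readings (line 20)
  6-8: emitted by split_margin (line 4)
  9: emitted by main (line 34)
  10: emitted by index_entries (line 24)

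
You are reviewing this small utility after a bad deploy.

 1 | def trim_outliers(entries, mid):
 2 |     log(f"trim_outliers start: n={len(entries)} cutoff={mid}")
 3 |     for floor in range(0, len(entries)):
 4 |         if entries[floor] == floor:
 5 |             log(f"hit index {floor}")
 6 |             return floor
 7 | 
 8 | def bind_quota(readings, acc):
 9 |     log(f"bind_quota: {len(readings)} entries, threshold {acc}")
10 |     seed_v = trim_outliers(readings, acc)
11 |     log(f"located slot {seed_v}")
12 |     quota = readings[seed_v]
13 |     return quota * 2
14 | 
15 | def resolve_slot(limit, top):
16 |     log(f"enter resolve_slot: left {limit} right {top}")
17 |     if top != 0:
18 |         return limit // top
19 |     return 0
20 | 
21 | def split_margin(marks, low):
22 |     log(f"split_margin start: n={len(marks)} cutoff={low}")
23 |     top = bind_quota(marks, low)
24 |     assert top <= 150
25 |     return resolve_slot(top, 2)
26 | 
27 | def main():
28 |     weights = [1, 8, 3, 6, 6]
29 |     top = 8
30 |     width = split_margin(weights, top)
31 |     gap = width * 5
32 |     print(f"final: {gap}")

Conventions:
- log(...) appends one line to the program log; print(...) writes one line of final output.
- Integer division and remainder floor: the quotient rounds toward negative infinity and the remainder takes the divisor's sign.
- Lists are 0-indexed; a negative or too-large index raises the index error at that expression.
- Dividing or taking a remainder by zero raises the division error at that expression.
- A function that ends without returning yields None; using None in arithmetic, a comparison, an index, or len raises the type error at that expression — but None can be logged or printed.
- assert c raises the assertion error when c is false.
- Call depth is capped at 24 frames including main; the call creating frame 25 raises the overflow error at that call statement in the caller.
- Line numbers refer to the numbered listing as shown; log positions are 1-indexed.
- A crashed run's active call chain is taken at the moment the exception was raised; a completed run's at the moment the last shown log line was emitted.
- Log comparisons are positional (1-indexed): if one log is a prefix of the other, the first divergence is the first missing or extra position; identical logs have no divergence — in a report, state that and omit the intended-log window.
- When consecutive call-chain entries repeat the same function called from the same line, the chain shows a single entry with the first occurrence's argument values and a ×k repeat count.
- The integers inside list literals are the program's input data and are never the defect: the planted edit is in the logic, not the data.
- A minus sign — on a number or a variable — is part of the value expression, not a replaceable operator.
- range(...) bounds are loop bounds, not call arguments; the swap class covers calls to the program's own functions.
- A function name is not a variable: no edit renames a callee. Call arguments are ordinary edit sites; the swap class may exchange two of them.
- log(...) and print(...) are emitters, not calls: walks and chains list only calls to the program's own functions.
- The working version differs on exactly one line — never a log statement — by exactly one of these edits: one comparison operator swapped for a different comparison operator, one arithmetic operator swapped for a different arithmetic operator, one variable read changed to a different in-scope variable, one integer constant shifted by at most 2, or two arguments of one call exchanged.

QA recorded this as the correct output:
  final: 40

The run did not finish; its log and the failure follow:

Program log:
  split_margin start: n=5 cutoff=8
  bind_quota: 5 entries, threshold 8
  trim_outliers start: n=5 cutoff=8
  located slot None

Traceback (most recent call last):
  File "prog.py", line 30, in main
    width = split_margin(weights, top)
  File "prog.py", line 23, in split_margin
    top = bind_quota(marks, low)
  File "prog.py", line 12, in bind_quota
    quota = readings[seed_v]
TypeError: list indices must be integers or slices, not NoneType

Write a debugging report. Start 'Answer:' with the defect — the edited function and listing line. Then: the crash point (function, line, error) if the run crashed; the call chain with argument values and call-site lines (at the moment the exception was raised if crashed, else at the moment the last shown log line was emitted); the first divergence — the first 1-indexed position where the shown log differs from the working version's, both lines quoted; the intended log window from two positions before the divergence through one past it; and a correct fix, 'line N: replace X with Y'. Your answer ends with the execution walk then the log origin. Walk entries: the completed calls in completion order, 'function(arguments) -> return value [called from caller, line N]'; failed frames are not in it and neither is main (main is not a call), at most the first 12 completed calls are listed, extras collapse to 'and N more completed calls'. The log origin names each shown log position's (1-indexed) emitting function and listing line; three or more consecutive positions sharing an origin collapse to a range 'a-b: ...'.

Answer: the defect is in trim_outliers at line 4.
Core observation: At log position 4 the runs split — shown 'located slot None', but the working version logs 'hit index 1'.
Crash: bind_quota, line 12, TypeError.
Call chain: main -> split_margin([1, 8, 3, 6, 6], 8) (called at line 30) -> bind_quota([1, 8, 3, 6, 6], 8) (called at line 23).
First divergence: position 4 — the shown line 'located slot None' should read 'hit index 1'.
Intended log window:
  2: bind_quota: 5 entries, threshold 8
  3: trim_outliers start: n=5 cutoff=8
  4: hit index 1
  5: located slot 1
Execution walk:
  trim_outliers([1, 8, 3, 6, 6], 8) -> None  [called from bind_quota, line 10]
Origin of each log line:
  1: emitted by split_margin (line 22)
  2: emitted by bind_quota (line 9)
  3: emitted by trim_outliers (line 2)
  4: emitted by bind_quota (line 11)
A correct fix: line 4: replace `entries[floor] == floor` with `entries[floor] == mid`.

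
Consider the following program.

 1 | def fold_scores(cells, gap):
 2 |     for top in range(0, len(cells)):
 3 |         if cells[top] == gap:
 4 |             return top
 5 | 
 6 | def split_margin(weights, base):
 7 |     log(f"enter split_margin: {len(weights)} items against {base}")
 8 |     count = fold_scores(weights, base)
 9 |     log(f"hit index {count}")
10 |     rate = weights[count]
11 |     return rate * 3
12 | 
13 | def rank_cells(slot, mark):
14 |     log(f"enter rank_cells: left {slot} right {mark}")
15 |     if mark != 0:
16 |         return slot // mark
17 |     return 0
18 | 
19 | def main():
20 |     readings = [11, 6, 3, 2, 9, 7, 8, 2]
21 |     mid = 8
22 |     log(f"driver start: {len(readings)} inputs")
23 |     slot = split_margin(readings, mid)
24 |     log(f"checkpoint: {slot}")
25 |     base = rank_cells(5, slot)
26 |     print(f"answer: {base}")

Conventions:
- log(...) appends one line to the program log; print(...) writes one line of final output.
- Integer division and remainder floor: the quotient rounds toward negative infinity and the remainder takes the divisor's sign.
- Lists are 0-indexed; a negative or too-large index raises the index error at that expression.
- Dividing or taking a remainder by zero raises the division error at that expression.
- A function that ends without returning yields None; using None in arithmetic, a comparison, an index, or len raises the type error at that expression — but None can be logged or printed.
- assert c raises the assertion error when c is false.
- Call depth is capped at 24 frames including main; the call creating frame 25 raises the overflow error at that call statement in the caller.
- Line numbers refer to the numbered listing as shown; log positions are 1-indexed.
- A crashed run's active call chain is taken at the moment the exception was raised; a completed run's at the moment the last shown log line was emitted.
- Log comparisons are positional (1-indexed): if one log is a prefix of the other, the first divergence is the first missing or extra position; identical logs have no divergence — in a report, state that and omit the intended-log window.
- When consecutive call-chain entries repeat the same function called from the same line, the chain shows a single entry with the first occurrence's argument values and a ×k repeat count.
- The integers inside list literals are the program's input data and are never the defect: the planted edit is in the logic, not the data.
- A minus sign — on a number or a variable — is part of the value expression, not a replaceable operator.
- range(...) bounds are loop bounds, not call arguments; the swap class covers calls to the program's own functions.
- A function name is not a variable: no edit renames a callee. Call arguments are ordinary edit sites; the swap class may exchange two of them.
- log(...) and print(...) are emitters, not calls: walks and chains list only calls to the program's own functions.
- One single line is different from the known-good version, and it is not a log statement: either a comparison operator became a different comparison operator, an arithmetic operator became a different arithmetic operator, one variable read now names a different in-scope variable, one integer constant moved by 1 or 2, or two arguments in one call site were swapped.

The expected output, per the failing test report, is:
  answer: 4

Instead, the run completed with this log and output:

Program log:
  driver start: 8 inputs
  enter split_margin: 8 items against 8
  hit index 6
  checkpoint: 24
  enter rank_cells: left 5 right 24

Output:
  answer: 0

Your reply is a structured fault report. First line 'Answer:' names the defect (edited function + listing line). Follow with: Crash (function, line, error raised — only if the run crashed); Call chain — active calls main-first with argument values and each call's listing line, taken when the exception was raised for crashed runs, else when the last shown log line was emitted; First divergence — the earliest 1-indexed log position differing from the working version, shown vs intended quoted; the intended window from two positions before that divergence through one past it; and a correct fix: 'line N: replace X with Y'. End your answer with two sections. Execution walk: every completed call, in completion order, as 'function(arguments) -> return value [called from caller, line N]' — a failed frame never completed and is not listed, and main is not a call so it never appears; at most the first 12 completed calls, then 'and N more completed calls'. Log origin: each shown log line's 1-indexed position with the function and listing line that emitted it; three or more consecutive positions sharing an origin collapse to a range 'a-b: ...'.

Answer: the defect is in main at line 25.
Key fact: Log line 5 is where behavior first shows: 'enter rank_cells: left 5 right 24' appears instead of 'enter rank_cells: left 24 right 5'.
Call chain: main -> rank_cells(5, 24) (called at line 25).
First divergence: position 5 — shown 'enter rank_cells: left 5 right 24', intended 'enter rank_cells: left 24 right 5'.
Intended log window:
  3: hit index 6
  4: checkpoint: 24
  5: enter rank_cells: left 24 right 5
Execution walk:
  fold_scores([11, 6, 3, 2, 9, 7, 8, 2], 8) -> 6  [called from split_margin, line 8]
  split_margin([11, 6, 3, 2, 9, 7, 8, 2], 8) -> 24  [called from main, line 23]
  rank_cells(5, 24) -> 0  [called from main, line 25]
Log origins:
  1: emitted by main (line 22)
  2: emitted by split_margin (line 7)
  3: emitted by split_margin (line 9)
  4: emitted by main (line 24)
  5: emitted by rank_cells (line 14)
A correct fix: line 25: replace `rank_cells(5, slot)` with `rank_cells(slot, 5)`.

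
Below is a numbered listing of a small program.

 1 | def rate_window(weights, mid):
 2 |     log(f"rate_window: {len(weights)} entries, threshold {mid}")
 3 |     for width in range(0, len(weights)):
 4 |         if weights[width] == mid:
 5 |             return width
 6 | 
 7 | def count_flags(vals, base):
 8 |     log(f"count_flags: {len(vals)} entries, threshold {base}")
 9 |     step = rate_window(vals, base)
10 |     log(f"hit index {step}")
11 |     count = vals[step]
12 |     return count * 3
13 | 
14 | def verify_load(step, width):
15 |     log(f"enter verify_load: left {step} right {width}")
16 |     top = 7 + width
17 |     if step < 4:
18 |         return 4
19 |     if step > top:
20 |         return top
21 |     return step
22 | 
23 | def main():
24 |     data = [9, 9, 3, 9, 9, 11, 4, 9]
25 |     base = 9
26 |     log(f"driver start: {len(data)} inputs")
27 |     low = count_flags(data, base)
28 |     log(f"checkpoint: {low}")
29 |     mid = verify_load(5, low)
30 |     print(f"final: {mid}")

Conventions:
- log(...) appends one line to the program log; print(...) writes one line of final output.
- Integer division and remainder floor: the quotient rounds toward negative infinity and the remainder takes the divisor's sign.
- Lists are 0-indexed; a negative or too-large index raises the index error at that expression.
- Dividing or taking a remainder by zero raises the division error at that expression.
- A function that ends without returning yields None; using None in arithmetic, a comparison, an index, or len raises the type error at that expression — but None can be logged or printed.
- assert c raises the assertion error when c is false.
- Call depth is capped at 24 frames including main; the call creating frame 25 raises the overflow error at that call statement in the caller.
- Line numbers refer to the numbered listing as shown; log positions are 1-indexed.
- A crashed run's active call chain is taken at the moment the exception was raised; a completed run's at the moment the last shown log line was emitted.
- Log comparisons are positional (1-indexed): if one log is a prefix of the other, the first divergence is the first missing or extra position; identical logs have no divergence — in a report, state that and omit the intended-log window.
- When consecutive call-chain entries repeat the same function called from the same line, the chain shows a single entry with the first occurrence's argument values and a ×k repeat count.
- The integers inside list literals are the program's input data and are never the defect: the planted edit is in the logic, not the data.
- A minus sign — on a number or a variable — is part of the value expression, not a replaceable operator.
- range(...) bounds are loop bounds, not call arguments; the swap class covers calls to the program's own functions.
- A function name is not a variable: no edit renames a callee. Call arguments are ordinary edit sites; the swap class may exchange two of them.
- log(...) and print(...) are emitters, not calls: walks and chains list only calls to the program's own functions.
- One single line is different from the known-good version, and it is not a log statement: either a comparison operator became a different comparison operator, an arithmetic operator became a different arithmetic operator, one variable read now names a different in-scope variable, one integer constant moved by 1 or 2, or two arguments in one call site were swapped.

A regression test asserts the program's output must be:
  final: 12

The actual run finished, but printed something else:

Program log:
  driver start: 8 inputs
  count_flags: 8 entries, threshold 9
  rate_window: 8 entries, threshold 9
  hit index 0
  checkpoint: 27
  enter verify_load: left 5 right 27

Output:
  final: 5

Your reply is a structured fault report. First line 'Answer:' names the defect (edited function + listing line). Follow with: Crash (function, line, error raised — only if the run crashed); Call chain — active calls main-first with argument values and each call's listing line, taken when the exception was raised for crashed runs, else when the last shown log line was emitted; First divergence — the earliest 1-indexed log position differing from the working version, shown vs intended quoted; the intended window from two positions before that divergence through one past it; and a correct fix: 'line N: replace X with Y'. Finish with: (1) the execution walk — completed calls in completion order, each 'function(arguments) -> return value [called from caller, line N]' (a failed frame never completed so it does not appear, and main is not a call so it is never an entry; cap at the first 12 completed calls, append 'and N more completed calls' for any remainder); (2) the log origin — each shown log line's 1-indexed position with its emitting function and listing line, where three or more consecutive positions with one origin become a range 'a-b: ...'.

Answer: the defect is in main at line 29.
Key fact: Everything matches until log position 6, which reads 'enter verify_load: left 5 right 27' in place of 'enter verify_load: left 27 right 5'.
Call chain: main -> verify_load(5, 27) (called at line 29).
First divergence: position 6; shown 'enter verify_load: left 5 right 27' vs intended 'enter verify_load: left 27 right 5'.
Intended log window:
  4: hit index 0
  5: checkpoint: 27
  6: enter verify_load: left 27 right 5
Execution walk:
  rate_window([9, 9, 3, 9, 9, 11, 4, 9], 9) -> 0  [called from count_flags, line 9]
  count_flags([9, 9, 3, 9, 9, 11, 4, 9], 9) -> 27  [called from main, line 27]
  verify_load(5, 27) -> 5  [called from main, line 29]
Origin of each log line:
  1 — main, line 26
  2 — count_flags, line 8
  3 — rate_window, line 2
  4 — count_flags, line 10
  5 — main, line 28
  6 — verify_load, line 15
A correct fix: line 29: replace `verify_load(5, low)` with `verify_load(low, 5)`.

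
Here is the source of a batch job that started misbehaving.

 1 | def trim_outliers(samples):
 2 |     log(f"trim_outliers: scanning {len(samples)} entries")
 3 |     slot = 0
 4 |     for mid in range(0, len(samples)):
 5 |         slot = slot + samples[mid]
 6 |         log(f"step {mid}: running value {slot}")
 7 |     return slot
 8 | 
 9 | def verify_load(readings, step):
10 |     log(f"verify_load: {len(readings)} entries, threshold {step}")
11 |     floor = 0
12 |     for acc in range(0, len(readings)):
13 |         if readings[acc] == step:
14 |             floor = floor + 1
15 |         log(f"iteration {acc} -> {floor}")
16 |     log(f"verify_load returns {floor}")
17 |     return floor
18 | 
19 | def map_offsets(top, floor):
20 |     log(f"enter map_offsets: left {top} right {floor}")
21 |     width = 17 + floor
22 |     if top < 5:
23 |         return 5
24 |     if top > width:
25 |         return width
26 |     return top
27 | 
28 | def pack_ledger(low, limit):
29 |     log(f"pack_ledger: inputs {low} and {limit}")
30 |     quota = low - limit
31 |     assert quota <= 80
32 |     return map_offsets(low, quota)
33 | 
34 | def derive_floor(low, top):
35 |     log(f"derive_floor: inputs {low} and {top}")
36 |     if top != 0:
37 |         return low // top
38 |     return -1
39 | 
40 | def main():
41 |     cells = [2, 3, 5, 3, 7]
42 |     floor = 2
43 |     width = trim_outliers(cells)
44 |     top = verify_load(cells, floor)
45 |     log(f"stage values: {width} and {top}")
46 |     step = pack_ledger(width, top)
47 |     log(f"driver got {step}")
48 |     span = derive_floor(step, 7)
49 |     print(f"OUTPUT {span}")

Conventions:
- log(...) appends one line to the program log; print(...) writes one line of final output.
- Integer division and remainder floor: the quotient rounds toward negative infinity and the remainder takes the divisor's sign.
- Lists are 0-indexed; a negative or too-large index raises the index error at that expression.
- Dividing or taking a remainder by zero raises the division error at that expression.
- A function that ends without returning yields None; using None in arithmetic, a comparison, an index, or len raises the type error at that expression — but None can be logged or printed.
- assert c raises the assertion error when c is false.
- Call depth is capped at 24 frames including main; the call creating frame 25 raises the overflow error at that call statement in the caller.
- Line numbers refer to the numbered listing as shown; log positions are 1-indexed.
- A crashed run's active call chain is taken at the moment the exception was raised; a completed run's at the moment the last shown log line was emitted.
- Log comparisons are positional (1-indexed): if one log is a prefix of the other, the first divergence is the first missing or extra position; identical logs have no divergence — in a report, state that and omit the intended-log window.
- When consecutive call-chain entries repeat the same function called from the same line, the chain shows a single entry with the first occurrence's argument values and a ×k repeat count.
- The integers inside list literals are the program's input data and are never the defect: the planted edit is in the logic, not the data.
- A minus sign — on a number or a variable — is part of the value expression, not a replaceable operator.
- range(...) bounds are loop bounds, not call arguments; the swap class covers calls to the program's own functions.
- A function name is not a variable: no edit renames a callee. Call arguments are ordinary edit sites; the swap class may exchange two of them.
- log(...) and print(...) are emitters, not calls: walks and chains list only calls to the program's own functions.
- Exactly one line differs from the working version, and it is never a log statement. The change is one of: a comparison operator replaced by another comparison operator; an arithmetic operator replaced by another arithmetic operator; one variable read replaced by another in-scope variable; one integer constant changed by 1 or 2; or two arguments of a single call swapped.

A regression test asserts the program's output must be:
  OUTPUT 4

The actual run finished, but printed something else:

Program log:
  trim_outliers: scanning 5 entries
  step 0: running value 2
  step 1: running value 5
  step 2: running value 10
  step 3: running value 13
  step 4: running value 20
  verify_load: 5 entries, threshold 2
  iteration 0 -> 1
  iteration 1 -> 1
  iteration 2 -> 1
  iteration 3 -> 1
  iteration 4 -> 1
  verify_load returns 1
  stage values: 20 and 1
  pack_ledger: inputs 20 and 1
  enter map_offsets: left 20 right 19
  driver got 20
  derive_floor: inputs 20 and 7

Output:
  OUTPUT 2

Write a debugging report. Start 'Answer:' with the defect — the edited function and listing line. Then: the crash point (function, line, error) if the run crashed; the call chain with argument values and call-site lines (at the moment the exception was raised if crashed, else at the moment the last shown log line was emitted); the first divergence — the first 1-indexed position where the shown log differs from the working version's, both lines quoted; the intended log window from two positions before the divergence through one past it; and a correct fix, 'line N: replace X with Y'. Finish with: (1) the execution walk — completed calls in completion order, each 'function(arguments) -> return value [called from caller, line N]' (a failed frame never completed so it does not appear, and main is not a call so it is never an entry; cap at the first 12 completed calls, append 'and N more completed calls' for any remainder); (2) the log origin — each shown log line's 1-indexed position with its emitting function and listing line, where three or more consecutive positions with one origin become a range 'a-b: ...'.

Answer: the defect is in main at line 48.
The tell: Log line 18 is where behavior first shows: 'derive_floor: inputs 20 and 7' appears instead of 'derive_floor: inputs 20 and 5'.
Call chain: main -> derive_floor(20, 7) (called at line 48).
First divergence: at position 18 the run shows 'derive_floor: inputs 20 and 7' where the working version logs 'derive_floor: inputs 20 and 5'.
Intended log window:
  16: enter map_offsets: left 20 right 19
  17: driver got 20
  18: derive_floor: inputs 20 and 5
Execution walk:
  trim_outliers([2, 3, 5, 3, 7]) -> 20  [called from main, line 43]
  verify_load([2, 3, 5, 3, 7], 2) -> 1  [called from main, line 44]
  map_offsets(20, 19) -> 20  [called from pack_ledger, line 32]
  pack_ledger(20, 1) -> 20  [called from main, line 46]
  derive_floor(20, 7) -> 2  [called from main, line 48]
Log origins:
  1: from trim_outliers, line 2
  2-6: from trim_outliers, line 6
  7: from verify_load, line 10
  8-12: from verify_load, line 15
  13: from verify_load, line 16
  14: from main, line 45
  15: from pack_ledger, line 29
  16: from map_offsets, line 20
  17: from main, line 47
  18: from derive_floor, line 35
A correct fix: line 48: replace `7` with `5`.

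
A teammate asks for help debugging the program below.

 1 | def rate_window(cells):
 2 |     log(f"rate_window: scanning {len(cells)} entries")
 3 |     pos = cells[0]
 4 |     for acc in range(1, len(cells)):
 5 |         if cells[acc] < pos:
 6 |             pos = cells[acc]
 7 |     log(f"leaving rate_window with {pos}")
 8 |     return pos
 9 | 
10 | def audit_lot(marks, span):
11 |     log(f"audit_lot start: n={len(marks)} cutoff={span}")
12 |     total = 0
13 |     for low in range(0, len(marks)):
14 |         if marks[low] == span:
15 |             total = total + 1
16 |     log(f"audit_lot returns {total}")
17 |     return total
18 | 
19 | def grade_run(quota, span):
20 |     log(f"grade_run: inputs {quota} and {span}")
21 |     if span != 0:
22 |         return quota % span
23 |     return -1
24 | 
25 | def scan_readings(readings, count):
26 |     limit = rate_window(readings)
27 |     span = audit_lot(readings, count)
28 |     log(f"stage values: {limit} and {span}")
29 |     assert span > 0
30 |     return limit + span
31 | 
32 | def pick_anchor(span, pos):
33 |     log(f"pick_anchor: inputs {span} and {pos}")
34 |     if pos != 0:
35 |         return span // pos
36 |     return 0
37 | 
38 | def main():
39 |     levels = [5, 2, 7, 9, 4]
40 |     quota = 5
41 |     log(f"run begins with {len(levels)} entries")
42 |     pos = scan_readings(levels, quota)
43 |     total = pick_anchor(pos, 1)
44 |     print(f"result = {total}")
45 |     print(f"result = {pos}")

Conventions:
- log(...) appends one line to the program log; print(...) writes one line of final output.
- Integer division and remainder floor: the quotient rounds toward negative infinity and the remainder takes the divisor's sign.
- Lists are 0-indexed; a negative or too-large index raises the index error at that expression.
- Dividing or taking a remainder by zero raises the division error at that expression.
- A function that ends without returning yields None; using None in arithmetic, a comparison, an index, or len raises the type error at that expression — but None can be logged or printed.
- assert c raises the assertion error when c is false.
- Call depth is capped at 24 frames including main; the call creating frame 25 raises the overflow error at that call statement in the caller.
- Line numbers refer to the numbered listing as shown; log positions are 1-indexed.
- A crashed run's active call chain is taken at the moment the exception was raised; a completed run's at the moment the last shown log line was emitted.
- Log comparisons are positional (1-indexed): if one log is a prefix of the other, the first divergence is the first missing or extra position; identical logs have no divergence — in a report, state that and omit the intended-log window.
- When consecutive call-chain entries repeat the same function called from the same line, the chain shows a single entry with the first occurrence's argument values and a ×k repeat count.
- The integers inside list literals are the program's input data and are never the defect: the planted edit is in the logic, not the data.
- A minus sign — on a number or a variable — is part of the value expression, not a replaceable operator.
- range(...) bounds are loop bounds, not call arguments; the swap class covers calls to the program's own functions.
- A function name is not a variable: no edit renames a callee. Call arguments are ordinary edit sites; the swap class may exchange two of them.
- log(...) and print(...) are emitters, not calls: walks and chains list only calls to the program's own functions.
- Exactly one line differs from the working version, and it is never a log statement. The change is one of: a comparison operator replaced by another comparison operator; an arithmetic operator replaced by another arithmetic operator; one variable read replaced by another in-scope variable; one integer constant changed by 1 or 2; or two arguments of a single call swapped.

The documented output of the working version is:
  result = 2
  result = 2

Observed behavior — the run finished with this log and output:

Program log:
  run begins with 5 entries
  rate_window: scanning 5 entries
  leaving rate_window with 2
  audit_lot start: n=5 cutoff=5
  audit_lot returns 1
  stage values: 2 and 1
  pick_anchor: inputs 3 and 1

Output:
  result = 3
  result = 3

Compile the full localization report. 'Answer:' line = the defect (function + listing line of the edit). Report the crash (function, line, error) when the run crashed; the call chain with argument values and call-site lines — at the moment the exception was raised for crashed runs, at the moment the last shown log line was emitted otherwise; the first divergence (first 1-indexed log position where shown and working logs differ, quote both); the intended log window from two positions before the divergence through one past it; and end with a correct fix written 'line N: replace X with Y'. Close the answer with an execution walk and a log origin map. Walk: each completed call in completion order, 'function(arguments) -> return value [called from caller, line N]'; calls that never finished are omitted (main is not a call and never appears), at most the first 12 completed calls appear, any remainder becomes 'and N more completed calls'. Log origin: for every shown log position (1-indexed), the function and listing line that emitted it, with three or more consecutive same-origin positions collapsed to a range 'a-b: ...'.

Answer: the defect is in scan_readings at line 30.
The tell: The log first diverges at position 7: the faulty run prints 'pick_anchor: inputs 3 and 1' where the working version prints 'pick_anchor: inputs 2 and 1'.
Call chain: main -> pick_anchor(3, 1) (called at line 43).
First divergence: position 7; shown 'pick_anchor: inputs 3 and 1' vs intended 'pick_anchor: inputs 2 and 1'.
Intended log window:
  5: audit_lot returns 1
  6: stage values: 2 and 1
  7: pick_anchor: inputs 2 and 1
Execution walk:
  rate_window([5, 2, 7, 9, 4]) -> 2  [called from scan_readings, line 26]
  audit_lot([5, 2, 7, 9, 4], 5) -> 1  [called from scan_readings, line 27]
  scan_readings([5, 2, 7, 9, 4], 5) -> 3  [called from main, line 42]
  pick_anchor(3, 1) -> 3  [called from main, line 43]
Origin of each log line:
  1 — main, line 41
  2 — rate_window, line 2
  3 — rate_window, line 7
  4 — audit_lot, line 11
  5 — audit_lot, line 16
  6 — scan_readings, line 28
  7 — pick_anchor, line 33
A correct fix: line 30: replace `+` with `//`.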